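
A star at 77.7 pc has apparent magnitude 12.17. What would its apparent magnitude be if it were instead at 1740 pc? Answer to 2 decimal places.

Flux ∝ 1/d², so Δm = 5 log₁₀(d₂/d₁) = 5 log₁₀(1740/77.7) = 6.751
m₂ = m₁ + Δm = 12.17 + (6.751) = 18.921

m ≈ 18.92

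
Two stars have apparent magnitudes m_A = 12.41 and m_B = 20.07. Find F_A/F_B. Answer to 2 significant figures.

F_A/F_B ≈ 1200

Magnitude difference = -7.66
Flux ratio = 10^(−0.4 Δm) = 10^(−0.4 × -7.66) = 10^3.064 = 1159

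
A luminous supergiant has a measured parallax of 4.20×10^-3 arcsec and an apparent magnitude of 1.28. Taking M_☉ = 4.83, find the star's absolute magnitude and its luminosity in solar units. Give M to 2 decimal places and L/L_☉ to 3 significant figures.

M ≈ -5.60; L/L_☉ ≈ 14900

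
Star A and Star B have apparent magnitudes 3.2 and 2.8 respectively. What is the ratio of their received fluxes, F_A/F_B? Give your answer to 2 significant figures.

F_A/F_B ≈ 0.69

Magnitude difference = 0.4
Flux ratio = 10^(−0.4 Δm) = 10^(−0.4 × 0.4) = 10^-0.160 = 0.6918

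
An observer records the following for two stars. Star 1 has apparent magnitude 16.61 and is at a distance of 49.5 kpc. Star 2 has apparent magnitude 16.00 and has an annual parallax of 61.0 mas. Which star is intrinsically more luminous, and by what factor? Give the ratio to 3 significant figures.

Star 1 is more luminous, by a factor of 5.20×10^6.

Star 1: d = 49.5 kpc = 49500 pc
Star 1: M = m − 5 log₁₀ d + 5 = 16.61 − 5·4.6946 + 5 = -1.863
Star 2: p = 61.0 mas = 0.0610″ → d = 1/p = 16.39 pc
Star 2: M = m − 5 log₁₀ d + 5 = 16.00 − 5·1.2147 + 5 = 14.927
ΔM = M_1 − M_2 = -1.863 − (14.927) = -16.790; smaller M is more luminous → Star 1.
L ratio = 10^(0.4 |ΔM|) = 10^6.716 = 5.198×10^6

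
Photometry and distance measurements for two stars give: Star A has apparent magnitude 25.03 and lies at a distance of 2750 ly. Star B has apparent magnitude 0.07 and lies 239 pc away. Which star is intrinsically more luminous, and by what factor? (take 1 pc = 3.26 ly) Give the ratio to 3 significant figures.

Star B is more luminous, by a factor of 7.74×10^8.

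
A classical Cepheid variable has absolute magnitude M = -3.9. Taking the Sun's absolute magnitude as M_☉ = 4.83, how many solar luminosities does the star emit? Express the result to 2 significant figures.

L/L_☉ ≈ 3100

M − M_☉ = -3.9 − 4.83 = -8.730
L/L_☉ = 10^(−0.4 (M − M_☉)) = 10^3.492 = 3105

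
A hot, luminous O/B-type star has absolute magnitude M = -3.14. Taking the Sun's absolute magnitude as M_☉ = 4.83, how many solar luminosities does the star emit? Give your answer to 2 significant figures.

M − M_☉ = -3.14 − 4.83 = -7.970
L/L_☉ = 10^(−0.4 (M − M_☉)) = 10^3.188 = 1542

L/L_☉ ≈ 1500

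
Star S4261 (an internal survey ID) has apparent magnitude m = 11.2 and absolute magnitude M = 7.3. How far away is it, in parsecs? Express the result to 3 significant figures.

μ = m − M = 3.900
m − M = 5 log₁₀ d − 5
log₁₀ d = (m − M)/5 + 1 = 1.7800
d = 10^1.7800 = 60.26 pc

d ≈ 60.3 pc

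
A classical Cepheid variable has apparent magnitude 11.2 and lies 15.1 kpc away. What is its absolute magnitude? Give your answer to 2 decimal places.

d = 15.1 kpc = 15100 pc
5 log₁₀(d/10 pc) = 5 log₁₀(15100) − 5 = 15.895
M = m − 5 log₁₀(d/10) = 11.2 − 15.895 = -4.695

M ≈ -4.69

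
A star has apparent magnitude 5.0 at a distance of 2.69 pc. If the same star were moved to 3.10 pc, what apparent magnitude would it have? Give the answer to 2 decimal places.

Flux ∝ 1/d², so Δm = 5 log₁₀(d₂/d₁) = 5 log₁₀(3.10/2.69) = 0.308
m₂ = m₁ + Δm = 5.0 + (0.308) = 5.308

m ≈ 5.31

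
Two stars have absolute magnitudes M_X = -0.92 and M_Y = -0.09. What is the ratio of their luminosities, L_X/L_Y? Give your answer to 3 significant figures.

L_X/L_Y ≈ 2.15

ΔM = M_X − M_Y = -0.83
L_X/L_Y = 10^(−0.4 ΔM) = 10^0.332 = 2.148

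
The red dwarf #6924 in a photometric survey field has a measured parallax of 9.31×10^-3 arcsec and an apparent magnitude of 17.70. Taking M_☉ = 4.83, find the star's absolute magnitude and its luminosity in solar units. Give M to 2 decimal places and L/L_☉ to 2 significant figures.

d = 1/p = 1/9.31×10^-3″ = 107.4 pc
M = m − 5 log₁₀ d + 5 = 17.70 − 5·2.0311 + 5 = 12.545
M − M_☉ = 12.545 − 4.83 = 7.715
L/L_☉ = 10^(−0.4 × 7.715) = 8.205×10^-4

M ≈ 12.54; L/L_☉ ≈ 8.2×10^-4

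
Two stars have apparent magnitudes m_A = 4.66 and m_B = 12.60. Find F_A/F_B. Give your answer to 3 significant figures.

F_A/F_B ≈ 1500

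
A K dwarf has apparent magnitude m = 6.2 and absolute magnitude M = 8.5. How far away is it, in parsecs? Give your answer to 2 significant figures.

Distance modulus: m − M = 6.2 − (8.5) = -2.300
m − M = 5 log₁₀ d − 5
log₁₀ d = (m − M)/5 + 1 = 0.5400
d = 10^0.5400 = 3.467 pc

d ≈ 3.5 pc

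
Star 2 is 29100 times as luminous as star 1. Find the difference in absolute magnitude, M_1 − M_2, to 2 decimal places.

M_1 − M_2 ≈ 11.16

Pogson: ΔM = −2.5 log₁₀(ratio) = −2.5 log₁₀(29100) = −2.5 × 4.4639 = -11.160
Star 2 is brighter so has the smaller magnitude: M_1 − M_2 is positive.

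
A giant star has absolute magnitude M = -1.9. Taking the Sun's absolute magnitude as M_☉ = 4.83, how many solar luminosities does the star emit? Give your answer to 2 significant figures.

L/L_☉ ≈ 490

M − M_☉ = -1.9 − 4.83 = -6.730
L/L_☉ = 10^(−0.4 (M − M_☉)) = 10^2.692 = 492.0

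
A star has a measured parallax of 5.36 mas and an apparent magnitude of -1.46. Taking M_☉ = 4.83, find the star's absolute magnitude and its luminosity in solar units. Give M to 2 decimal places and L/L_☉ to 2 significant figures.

d = 1/p = 1000/5.36 mas = 186.6 pc
M = m − 5 log₁₀ d + 5 = -1.46 − 5·2.2708 + 5 = -7.814
M − M_☉ = -7.814 − 4.83 = -12.644
L/L_☉ = 10^(−0.4 × -12.644) = 114200

M ≈ -7.81; L/L_☉ ≈ 110000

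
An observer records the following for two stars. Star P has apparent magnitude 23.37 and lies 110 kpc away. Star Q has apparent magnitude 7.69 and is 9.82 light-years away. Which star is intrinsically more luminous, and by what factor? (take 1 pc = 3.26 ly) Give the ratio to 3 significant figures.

Star P is more luminous, by a factor of 713.

Star P: d = 110 kpc = 110000 pc
Star P: M = m − 5 log₁₀ d + 5 = 23.37 − 5·5.0414 + 5 = 3.163
Star Q: d = 9.82 ly / 3.26 = 3.012 pc
Star Q: M = m − 5 log₁₀ d + 5 = 7.69 − 5·0.4789 + 5 = 10.296
ΔM = M_P − M_Q = 3.163 − (10.296) = -7.132; smaller M is more luminous → Star P.
L ratio = 10^(0.4 |ΔM|) = 10^2.853 = 712.8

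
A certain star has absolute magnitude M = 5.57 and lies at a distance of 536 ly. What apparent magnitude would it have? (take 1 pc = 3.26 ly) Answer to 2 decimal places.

m ≈ 11.65

d = 536 ly / 3.26 = 164.4 pc
m = M + 5 log₁₀ d − 5 = 5.57 + 5·2.2159 − 5 = 11.650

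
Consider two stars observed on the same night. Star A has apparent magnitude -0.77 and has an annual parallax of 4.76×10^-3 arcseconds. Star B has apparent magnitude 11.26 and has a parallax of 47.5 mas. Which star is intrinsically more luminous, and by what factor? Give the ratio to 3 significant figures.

Star A: d = 1/p = 1/4.76×10^-3″ = 210.1 pc
Star A: M = m − 5 log₁₀ d + 5 = -0.77 − 5·2.3224 + 5 = -7.382
Star B: p = 47.5 mas = 0.0475″ → d = 1/p = 21.05 pc
Star B: M = m − 5 log₁₀ d + 5 = 11.26 − 5·1.3233 + 5 = 9.643
ΔM = M_A − M_B = -7.382 − (9.643) = -17.025; smaller M is more luminous → Star A.
L ratio = 10^(0.4 |ΔM|) = 10^6.810 = 6.459×10^6

Star A is more luminous, by a factor of 6.46×10^6.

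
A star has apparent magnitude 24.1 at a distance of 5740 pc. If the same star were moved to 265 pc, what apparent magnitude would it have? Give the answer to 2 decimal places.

Flux ∝ 1/d², so Δm = 5 log₁₀(d₂/d₁) = 5 log₁₀(265/5740) = -6.678
m₂ = m₁ + Δm = 24.1 + (-6.678) = 17.422

m ≈ 17.42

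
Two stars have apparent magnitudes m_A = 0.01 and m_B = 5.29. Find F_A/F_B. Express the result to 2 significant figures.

F_A/F_B ≈ 130

Δm = 0.01 − (5.29) = -5.28
Flux ratio = 10^(−0.4 Δm) = 10^(−0.4 × -5.28) = 10^2.112 = 129.4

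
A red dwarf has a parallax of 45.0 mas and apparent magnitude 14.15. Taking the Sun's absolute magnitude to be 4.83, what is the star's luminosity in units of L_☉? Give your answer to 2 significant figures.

L/L_☉ ≈ 9.2×10^-4

d = 1/p = 1000/45.0 mas = 22.22 pc
M = m − 5 log₁₀ d + 5 = 14.15 − 5·1.3468 + 5 = 12.416
M − M_☉ = 12.416 − 4.83 = 7.586
L/L_☉ = 10^(−0.4 × 7.586) = 9.238×10^-4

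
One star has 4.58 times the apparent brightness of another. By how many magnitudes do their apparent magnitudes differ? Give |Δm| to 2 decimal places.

|Δm| ≈ 1.65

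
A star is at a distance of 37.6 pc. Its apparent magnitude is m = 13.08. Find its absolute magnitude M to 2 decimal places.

M ≈ 10.20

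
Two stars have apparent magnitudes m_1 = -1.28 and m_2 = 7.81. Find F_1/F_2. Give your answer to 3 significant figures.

Δm = -1.28 − (7.81) = -9.09
Flux ratio = 10^(−0.4 Δm) = 10^(−0.4 × -9.09) = 10^3.636 = 4325

F_1/F_2 ≈ 4330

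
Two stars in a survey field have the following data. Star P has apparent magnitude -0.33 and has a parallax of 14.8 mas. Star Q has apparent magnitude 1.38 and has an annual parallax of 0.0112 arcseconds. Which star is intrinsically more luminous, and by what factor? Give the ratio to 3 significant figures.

Star P: p = 14.8 mas = 0.0148″ → d = 1/p = 67.57 pc
Star P: M = m − 5 log₁₀ d + 5 = -0.33 − 5·1.8297 + 5 = -4.479
Star Q: d = 1/p = 1/0.0112″ = 89.29 pc
Star Q: M = m − 5 log₁₀ d + 5 = 1.38 − 5·1.9508 + 5 = -3.374
ΔM = M_P − M_Q = -4.479 − (-3.374) = -1.105; smaller M is more luminous → Star P.
L ratio = 10^(0.4 |ΔM|) = 10^0.442 = 2.766

Star P is more luminous, by a factor of 2.77.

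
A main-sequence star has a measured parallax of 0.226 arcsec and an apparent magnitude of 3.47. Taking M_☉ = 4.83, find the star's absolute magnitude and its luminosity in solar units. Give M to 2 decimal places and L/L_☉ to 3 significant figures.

d = 1/p = 1/0.226″ = 4.425 pc
M = m − 5 log₁₀ d + 5 = 3.47 − 5·0.6459 + 5 = 5.241
M − M_☉ = 5.241 − 4.83 = 0.411
L/L_☉ = 10^(−0.4 × 0.411) = 0.6851

M ≈ 5.24; L/L_☉ ≈ 0.685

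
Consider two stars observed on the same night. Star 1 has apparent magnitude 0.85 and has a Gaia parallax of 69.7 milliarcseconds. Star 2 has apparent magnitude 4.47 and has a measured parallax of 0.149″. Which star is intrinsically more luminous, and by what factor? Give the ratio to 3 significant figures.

Star 1: p = 69.7 mas = 0.0697″ → d = 1/p = 14.35 pc
Star 1: M = m − 5 log₁₀ d + 5 = 0.85 − 5·1.1568 + 5 = 0.066
Star 2: d = 1/p = 1/0.149″ = 6.711 pc
Star 2: M = m − 5 log₁₀ d + 5 = 4.47 − 5·0.8268 + 5 = 5.336
ΔM = M_1 − M_2 = 0.066 − (5.336) = -5.270; smaller M is more luminous → Star 1.
L ratio = 10^(0.4 |ΔM|) = 10^2.108 = 128.2

Star 1 is more luminous, by a factor of 128.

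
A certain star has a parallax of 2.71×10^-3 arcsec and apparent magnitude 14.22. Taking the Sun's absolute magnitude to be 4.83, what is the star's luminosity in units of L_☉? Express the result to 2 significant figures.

d = 1/p = 1/2.71×10^-3″ = 369.0 pc
M = m − 5 log₁₀ d + 5 = 14.22 − 5·2.5670 + 5 = 6.385
M − M_☉ = 6.385 − 4.83 = 1.555
L/L_☉ = 10^(−0.4 × 1.555) = 0.2388

L/L_☉ ≈ 0.24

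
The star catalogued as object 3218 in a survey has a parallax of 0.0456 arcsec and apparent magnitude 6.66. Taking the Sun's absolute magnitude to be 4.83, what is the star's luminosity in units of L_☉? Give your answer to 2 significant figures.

L/L_☉ ≈ 0.89

d = 1/p = 1/0.0456″ = 21.93 pc
M = m − 5 log₁₀ d + 5 = 6.66 − 5·1.3410 + 5 = 4.955
M − M_☉ = 4.955 − 4.83 = 0.125
L/L_☉ = 10^(−0.4 × 0.125) = 0.8914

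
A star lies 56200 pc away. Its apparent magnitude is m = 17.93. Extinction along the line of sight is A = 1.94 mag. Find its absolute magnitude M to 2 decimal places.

M ≈ -2.76

5 log₁₀(d/10 pc) = 5 log₁₀(56200) − 5 = 18.749
M = m − 5 log₁₀(d/10) − A = 17.93 − 18.749 − 1.94 = -2.759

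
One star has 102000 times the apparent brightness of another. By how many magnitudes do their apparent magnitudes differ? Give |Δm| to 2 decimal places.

Pogson: Δm = −2.5 log₁₀(ratio) = −2.5 log₁₀(102000) = −2.5 × 5.0086 = -12.522

|Δm| ≈ 12.52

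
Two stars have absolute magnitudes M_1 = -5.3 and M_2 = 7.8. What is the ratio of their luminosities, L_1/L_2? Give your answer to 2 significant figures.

ΔM = M_1 − M_2 = -13.1
L_1/L_2 = 10^(−0.4 ΔM) = 10^5.240 = 173800

L_1/L_2 ≈ 170000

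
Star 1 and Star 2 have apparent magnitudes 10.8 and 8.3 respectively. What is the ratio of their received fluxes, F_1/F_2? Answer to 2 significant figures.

Magnitude difference = 2.5
Flux ratio = 10^(−0.4 Δm) = 10^(−0.4 × 2.5) = 10^-1.000 = 0.1000

F_1/F_2 ≈ 0.10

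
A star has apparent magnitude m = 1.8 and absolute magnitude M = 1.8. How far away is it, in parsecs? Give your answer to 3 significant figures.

d ≈ 10.0 pc

μ = m − M = 0.000
m − M = 5 log₁₀ d − 5
log₁₀ d = (m − M)/5 + 1 = 1.0000
d = 10^1.0000 = 10.00 pc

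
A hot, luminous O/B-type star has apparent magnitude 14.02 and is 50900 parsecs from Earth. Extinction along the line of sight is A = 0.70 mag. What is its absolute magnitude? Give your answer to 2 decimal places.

5 log₁₀(d/10 pc) = 5 log₁₀(50900) − 5 = 18.534
M = m − 5 log₁₀(d/10) − A = 14.02 − 18.534 − 0.70 = -5.214

M ≈ -5.21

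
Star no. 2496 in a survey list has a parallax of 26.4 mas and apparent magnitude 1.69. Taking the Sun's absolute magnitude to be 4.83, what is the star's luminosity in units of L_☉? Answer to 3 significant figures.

d = 1/p = 1000/26.4 mas = 37.88 pc
M = m − 5 log₁₀ d + 5 = 1.69 − 5·1.5784 + 5 = -1.202
M − M_☉ = -1.202 − 4.83 = -6.032
L/L_☉ = 10^(−0.4 × -6.032) = 258.7

L/L_☉ ≈ 259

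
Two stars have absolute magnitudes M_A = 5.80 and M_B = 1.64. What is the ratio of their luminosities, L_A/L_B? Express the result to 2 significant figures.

L_A/L_B ≈ 0.022

ΔM = M_A − M_B = 4.16
L_A/L_B = 10^(−0.4 ΔM) = 10^-1.664 = 0.02168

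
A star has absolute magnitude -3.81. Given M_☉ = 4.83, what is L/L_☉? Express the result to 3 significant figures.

L/L_☉ ≈ 2860

M − M_☉ = -3.81 − 4.83 = -8.640
L/L_☉ = 10^(−0.4 (M − M_☉)) = 10^3.456 = 2858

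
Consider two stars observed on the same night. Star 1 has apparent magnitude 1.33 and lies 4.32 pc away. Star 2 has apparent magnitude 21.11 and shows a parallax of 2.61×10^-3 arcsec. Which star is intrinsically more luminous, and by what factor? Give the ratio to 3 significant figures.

Star 1 is more luminous, by a factor of 10400.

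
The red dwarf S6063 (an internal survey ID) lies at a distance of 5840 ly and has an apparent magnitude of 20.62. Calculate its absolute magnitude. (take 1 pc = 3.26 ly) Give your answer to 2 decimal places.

d = 5840 ly / 3.26 = 1791 pc
5 log₁₀(d/10 pc) = 5 log₁₀(1791) − 5 = 11.266
M = m − 5 log₁₀(d/10) = 20.62 − 11.266 = 9.354

M ≈ 9.35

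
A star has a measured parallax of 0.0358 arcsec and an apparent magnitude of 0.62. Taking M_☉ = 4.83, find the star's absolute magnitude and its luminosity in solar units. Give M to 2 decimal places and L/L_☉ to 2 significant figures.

M ≈ -1.61; L/L_☉ ≈ 380

d = 1/p = 1/0.0358″ = 27.93 pc
M = m − 5 log₁₀ d + 5 = 0.62 − 5·1.4461 + 5 = -1.611
M − M_☉ = -1.611 − 4.83 = -6.441
L/L_☉ = 10^(−0.4 × -6.441) = 376.9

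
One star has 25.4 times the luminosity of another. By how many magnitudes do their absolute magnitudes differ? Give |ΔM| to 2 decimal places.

|ΔM| ≈ 3.51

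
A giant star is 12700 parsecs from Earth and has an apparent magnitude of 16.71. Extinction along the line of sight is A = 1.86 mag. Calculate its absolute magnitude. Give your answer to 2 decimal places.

5 log₁₀(d/10 pc) = 5 log₁₀(12700) − 5 = 15.519
M = m − 5 log₁₀(d/10) − A = 16.71 − 15.519 − 1.86 = -0.669

M ≈ -0.67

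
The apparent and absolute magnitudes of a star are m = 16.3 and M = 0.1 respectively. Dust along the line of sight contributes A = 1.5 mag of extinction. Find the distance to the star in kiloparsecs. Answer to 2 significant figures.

d ≈ 8.7 kpc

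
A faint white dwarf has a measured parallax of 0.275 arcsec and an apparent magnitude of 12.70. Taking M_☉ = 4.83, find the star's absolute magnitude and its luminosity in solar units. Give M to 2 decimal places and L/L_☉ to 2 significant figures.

M ≈ 14.90; L/L_☉ ≈ 9.4×10^-5

d = 1/p = 1/0.275″ = 3.636 pc
M = m − 5 log₁₀ d + 5 = 12.70 − 5·0.5607 + 5 = 14.897
M − M_☉ = 14.897 − 4.83 = 10.067
L/L_☉ = 10^(−0.4 × 10.067) = 9.404×10^-5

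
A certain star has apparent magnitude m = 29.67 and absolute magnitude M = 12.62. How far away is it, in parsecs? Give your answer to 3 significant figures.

d ≈ 25700 pc

μ = m − M = 17.050
m − M = 5 log₁₀ d − 5
log₁₀ d = (m − M)/5 + 1 = 4.4100
d = 10^4.4100 = 25700 pc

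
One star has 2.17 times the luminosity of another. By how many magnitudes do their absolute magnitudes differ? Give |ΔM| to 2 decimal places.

|ΔM| ≈ 0.84

Pogson: ΔM = −2.5 log₁₀(ratio) = −2.5 log₁₀(2.17) = −2.5 × 0.3365 = -0.841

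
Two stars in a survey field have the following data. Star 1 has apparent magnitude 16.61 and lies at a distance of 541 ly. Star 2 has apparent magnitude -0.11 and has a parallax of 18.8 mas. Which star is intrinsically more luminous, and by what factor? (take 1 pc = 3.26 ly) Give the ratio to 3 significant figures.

Star 1: d = 541 ly / 3.26 = 166.0 pc
Star 1: M = m − 5 log₁₀ d + 5 = 16.61 − 5·2.2200 + 5 = 10.510
Star 2: p = 18.8 mas = 0.0188″ → d = 1/p = 53.19 pc
Star 2: M = m − 5 log₁₀ d + 5 = -0.11 − 5·1.7258 + 5 = -3.739
ΔM = M_1 − M_2 = 10.510 − (-3.739) = 14.249; smaller M is more luminous → Star 2.
L ratio = 10^(0.4 |ΔM|) = 10^5.700 = 500900

Star 2 is more luminous, by a factor of 501000.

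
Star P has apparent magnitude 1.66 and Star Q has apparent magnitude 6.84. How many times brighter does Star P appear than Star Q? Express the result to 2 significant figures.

120

Magnitude difference = -5.18
Flux ratio = 10^(−0.4 Δm) = 10^(−0.4 × -5.18) = 10^2.072 = 118.0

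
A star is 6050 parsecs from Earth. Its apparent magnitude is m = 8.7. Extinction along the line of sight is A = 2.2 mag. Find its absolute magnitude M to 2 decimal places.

M ≈ -7.41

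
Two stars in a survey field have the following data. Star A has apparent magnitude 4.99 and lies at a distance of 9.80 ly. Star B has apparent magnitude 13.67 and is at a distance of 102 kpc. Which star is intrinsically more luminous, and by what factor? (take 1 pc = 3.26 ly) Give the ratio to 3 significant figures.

Star A: d = 9.80 ly / 3.26 = 3.006 pc
Star A: M = m − 5 log₁₀ d + 5 = 4.99 − 5·0.4780 + 5 = 7.600
Star B: d = 102 kpc = 102000 pc
Star B: M = m − 5 log₁₀ d + 5 = 13.67 − 5·5.0086 + 5 = -6.373
ΔM = M_A − M_B = 7.600 − (-6.373) = 13.973; smaller M is more luminous → Star B.
L ratio = 10^(0.4 |ΔM|) = 10^5.589 = 388300

Star B is more luminous, by a factor of 388000.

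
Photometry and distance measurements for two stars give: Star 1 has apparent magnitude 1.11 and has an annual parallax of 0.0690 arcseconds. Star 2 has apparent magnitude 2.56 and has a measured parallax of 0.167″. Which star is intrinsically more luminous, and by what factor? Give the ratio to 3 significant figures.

Star 1: d = 1/p = 1/0.0690″ = 14.49 pc
Star 1: M = m − 5 log₁₀ d + 5 = 1.11 − 5·1.1612 + 5 = 0.304
Star 2: d = 1/p = 1/0.167″ = 5.988 pc
Star 2: M = m − 5 log₁₀ d + 5 = 2.56 − 5·0.7773 + 5 = 3.674
ΔM = M_1 − M_2 = 0.304 − (3.674) = -3.369; smaller M is more luminous → Star 1.
L ratio = 10^(0.4 |ΔM|) = 10^1.348 = 22.27

Star 1 is more luminous, by a factor of 22.3.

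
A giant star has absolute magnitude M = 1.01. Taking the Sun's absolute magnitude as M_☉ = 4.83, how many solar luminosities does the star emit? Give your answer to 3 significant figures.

M − M_☉ = 1.01 − 4.83 = -3.820
L/L_☉ = 10^(−0.4 (M − M_☉)) = 10^1.528 = 33.73

L/L_☉ ≈ 33.7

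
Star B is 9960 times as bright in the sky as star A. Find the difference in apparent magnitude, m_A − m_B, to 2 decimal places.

m_A − m_B ≈ 10.00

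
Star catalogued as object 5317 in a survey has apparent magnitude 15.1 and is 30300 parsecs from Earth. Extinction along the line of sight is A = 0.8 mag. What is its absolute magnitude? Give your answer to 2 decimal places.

M ≈ -3.11

5 log₁₀(d/10 pc) = 5 log₁₀(30300) − 5 = 17.407
M = m − 5 log₁₀(d/10) − A = 15.1 − 17.407 − 0.8 = -3.107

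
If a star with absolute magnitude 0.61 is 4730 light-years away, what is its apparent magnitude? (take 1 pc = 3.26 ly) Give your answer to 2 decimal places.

d = 4730 ly / 3.26 = 1451 pc
m = M + 5 log₁₀ d − 5 = 0.61 + 5·3.1616 − 5 = 11.418

m ≈ 11.42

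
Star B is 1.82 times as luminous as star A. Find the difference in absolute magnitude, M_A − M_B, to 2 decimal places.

M_A − M_B ≈ 0.65

Pogson: ΔM = −2.5 log₁₀(ratio) = −2.5 log₁₀(1.82) = −2.5 × 0.2601 = -0.650
Star B is brighter so has the smaller magnitude: M_A − M_B is positive.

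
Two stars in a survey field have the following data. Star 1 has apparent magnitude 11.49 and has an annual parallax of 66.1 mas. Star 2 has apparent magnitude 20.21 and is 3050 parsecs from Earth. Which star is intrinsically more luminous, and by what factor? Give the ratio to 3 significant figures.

Star 1: p = 66.1 mas = 0.0661″ → d = 1/p = 15.13 pc
Star 1: M = m − 5 log₁₀ d + 5 = 11.49 − 5·1.1798 + 5 = 10.591
Star 2: M = m − 5 log₁₀ d + 5 = 20.21 − 5·3.4843 + 5 = 7.789
ΔM = M_1 − M_2 = 10.591 − (7.789) = 2.803; smaller M is more luminous → Star 2.
L ratio = 10^(0.4 |ΔM|) = 10^1.121 = 13.21

Star 2 is more luminous, by a factor of 13.2.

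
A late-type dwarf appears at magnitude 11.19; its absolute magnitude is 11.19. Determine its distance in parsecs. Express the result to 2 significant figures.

d ≈ 10 pc

Distance modulus: m − M = 11.19 − (11.19) = 0.000
m − M = 5 log₁₀ d − 5
log₁₀ d = (m − M)/5 + 1 = 1.0000
d = 10^1.0000 = 10.00 pc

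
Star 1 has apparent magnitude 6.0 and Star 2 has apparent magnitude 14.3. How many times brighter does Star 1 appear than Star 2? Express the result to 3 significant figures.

Δm = 6.0 − (14.3) = -8.3
Flux ratio = 10^(−0.4 Δm) = 10^(−0.4 × -8.3) = 10^3.320 = 2089

2090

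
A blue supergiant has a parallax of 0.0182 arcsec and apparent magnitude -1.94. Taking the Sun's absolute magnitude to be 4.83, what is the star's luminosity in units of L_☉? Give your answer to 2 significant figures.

L/L_☉ ≈ 15000

d = 1/p = 1/0.0182″ = 54.95 pc
M = m − 5 log₁₀ d + 5 = -1.94 − 5·1.7399 + 5 = -5.640
M − M_☉ = -5.640 − 4.83 = -10.470
L/L_☉ = 10^(−0.4 × -10.470) = 15410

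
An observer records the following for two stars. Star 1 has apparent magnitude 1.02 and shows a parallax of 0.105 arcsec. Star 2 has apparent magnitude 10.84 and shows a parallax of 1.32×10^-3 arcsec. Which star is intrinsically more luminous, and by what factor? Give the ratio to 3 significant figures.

Star 1 is more luminous, by a factor of 1.34.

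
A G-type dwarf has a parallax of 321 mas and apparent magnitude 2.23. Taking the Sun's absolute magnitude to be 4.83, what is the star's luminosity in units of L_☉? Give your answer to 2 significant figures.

L/L_☉ ≈ 1.1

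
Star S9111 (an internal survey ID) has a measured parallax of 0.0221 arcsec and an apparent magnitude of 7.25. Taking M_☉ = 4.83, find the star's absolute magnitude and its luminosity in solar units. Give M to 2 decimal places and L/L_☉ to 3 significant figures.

M ≈ 3.97; L/L_☉ ≈ 2.20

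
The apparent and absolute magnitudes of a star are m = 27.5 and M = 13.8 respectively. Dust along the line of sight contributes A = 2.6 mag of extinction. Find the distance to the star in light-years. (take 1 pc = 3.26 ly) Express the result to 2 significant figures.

d ≈ 5400 ly

m − M = 5 log₁₀(d/10 pc) + A  ⇒  27.5 − (13.8) − 2.6 = 5 log₁₀(d/10)
11.100 = 5 log₁₀(d/10)
log₁₀ d = (m − M − A)/5 + 1 = 3.2200
d = 10^3.2200 = 1660 pc
= 5410 ly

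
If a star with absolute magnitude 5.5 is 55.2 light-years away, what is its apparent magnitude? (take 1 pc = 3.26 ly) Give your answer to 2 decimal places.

m ≈ 6.64

d = 55.2 ly / 3.26 = 16.93 pc
m = M + 5 log₁₀ d − 5 = 5.5 + 5·1.2287 − 5 = 6.644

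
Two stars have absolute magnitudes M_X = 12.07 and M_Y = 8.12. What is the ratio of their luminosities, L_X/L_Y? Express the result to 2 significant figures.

L_X/L_Y ≈ 0.026

ΔM = M_X − M_Y = 3.95
L_X/L_Y = 10^(−0.4 ΔM) = 10^-1.580 = 0.02630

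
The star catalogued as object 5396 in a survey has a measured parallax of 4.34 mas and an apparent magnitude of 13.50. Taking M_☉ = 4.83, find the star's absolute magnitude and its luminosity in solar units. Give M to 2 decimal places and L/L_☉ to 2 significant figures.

M ≈ 6.69; L/L_☉ ≈ 0.18

d = 1/p = 1000/4.34 mas = 230.4 pc
M = m − 5 log₁₀ d + 5 = 13.50 − 5·2.3625 + 5 = 6.687
M − M_☉ = 6.687 − 4.83 = 1.857
L/L_☉ = 10^(−0.4 × 1.857) = 0.1807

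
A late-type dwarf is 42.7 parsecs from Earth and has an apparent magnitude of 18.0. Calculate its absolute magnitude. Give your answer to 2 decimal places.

5 log₁₀(d/10 pc) = 5 log₁₀(42.70) − 5 = 3.152
M = m − 5 log₁₀(d/10) = 18.0 − 3.152 = 14.848

M ≈ 14.85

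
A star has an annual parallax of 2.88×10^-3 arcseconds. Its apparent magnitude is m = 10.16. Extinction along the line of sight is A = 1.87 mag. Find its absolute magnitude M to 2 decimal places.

d = 1/p = 1/2.88×10^-3″ = 347.2 pc
5 log₁₀(d/10 pc) = 5 log₁₀(347.2) − 5 = 7.703
M = m − 5 log₁₀(d/10) − A = 10.16 − 7.703 − 1.87 = 0.587

M ≈ 0.59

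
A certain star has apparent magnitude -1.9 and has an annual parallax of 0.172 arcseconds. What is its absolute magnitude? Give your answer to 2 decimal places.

d = 1/p = 1/0.172″ = 5.814 pc
5 log₁₀(d/10 pc) = 5 log₁₀(5.814) − 5 = -1.178
M = m − 5 log₁₀(d/10) = -1.9 + 1.178 = -0.722

M ≈ -0.72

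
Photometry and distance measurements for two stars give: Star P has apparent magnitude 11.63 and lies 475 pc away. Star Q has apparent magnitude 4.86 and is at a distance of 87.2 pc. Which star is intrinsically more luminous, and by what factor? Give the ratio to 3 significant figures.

Star P: M = m − 5 log₁₀ d + 5 = 11.63 − 5·2.6767 + 5 = 3.247
Star Q: M = m − 5 log₁₀ d + 5 = 4.86 − 5·1.9405 + 5 = 0.157
ΔM = M_P − M_Q = 3.247 − (0.157) = 3.089; smaller M is more luminous → Star Q.
L ratio = 10^(0.4 |ΔM|) = 10^1.236 = 17.20

Star Q is more luminous, by a factor of 17.2.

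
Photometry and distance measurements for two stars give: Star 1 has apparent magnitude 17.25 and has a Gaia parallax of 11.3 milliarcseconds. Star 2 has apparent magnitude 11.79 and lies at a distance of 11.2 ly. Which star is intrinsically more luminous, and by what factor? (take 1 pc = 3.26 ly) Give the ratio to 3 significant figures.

Star 1 is more luminous, by a factor of 4.34.

Star 1: p = 11.3 mas = 0.0113″ → d = 1/p = 88.50 pc
Star 1: M = m − 5 log₁₀ d + 5 = 17.25 − 5·1.9469 + 5 = 12.515
Star 2: d = 11.2 ly / 3.26 = 3.436 pc
Star 2: M = m − 5 log₁₀ d + 5 = 11.79 − 5·0.5360 + 5 = 14.110
ΔM = M_1 − M_2 = 12.515 − (14.110) = -1.595; smaller M is more luminous → Star 1.
L ratio = 10^(0.4 |ΔM|) = 10^0.638 = 4.344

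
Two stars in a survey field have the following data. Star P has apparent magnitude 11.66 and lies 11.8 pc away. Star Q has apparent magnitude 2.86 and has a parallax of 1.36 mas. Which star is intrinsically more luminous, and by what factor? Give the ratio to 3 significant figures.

Star P: M = m − 5 log₁₀ d + 5 = 11.66 − 5·1.0719 + 5 = 11.301
Star Q: p = 1.36 mas = 1.36×10^-3″ → d = 1/p = 735.3 pc
Star Q: M = m − 5 log₁₀ d + 5 = 2.86 − 5·2.8665 + 5 = -6.472
ΔM = M_P − M_Q = 11.301 − (-6.472) = 17.773; smaller M is more luminous → Star Q.
L ratio = 10^(0.4 |ΔM|) = 10^7.109 = 1.286×10^7

Star Q is more luminous, by a factor of 1.29×10^7.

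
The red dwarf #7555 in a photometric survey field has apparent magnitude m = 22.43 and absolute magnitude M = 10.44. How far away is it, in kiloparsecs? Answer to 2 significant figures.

d ≈ 2.5 kpc

Distance modulus: m − M = 22.43 − (10.44) = 11.990
m − M = 5 log₁₀ d − 5
log₁₀ d = (m − M)/5 + 1 = 3.3980
d = 10^3.3980 = 2500 pc
= 2.500 kpc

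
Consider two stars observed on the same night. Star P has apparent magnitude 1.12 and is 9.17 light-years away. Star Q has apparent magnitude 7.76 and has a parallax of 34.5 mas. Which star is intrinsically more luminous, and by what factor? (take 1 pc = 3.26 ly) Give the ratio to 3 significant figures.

Star P is more luminous, by a factor of 4.27.

Star P: d = 9.17 ly / 3.26 = 2.813 pc
Star P: M = m − 5 log₁₀ d + 5 = 1.12 − 5·0.4492 + 5 = 3.874
Star Q: p = 34.5 mas = 0.0345″ → d = 1/p = 28.99 pc
Star Q: M = m − 5 log₁₀ d + 5 = 7.76 − 5·1.4622 + 5 = 5.449
ΔM = M_P − M_Q = 3.874 − (5.449) = -1.575; smaller M is more luminous → Star P.
L ratio = 10^(0.4 |ΔM|) = 10^0.630 = 4.265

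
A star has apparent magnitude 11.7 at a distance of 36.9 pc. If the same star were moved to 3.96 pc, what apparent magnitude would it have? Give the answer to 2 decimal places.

m ≈ 6.85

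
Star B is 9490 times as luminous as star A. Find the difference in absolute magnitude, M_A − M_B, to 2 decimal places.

Pogson: ΔM = −2.5 log₁₀(ratio) = −2.5 log₁₀(9490) = −2.5 × 3.9773 = -9.943
Star B is brighter so has the smaller magnitude: M_A − M_B is positive.

M_A − M_B ≈ 9.94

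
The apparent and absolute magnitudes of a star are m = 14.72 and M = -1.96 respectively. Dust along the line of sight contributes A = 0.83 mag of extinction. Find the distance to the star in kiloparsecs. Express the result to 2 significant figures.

m − M = 5 log₁₀(d/10 pc) + A  ⇒  14.72 − (-1.96) − 0.83 = 5 log₁₀(d/10)
15.850 = 5 log₁₀(d/10)
log₁₀ d = (m − M − A)/5 + 1 = 4.1700
d = 10^4.1700 = 14790 pc
= 14.79 kpc

d ≈ 15 kpc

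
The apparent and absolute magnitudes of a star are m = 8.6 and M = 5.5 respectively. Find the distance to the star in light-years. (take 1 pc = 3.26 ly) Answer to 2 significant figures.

Distance modulus: m − M = 8.6 − (5.5) = 3.100
m − M = 5 log₁₀ d − 5
log₁₀ d = (m − M)/5 + 1 = 1.6200
d = 10^1.6200 = 41.69 pc
= 135.9 ly

d ≈ 140 ly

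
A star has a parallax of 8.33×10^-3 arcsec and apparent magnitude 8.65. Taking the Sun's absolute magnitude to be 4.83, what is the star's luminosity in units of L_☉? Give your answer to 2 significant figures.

d = 1/p = 1/8.33×10^-3″ = 120.0 pc
M = m − 5 log₁₀ d + 5 = 8.65 − 5·2.0794 + 5 = 3.253
M − M_☉ = 3.253 − 4.83 = -1.577
L/L_☉ = 10^(−0.4 × -1.577) = 4.273

L/L_☉ ≈ 4.3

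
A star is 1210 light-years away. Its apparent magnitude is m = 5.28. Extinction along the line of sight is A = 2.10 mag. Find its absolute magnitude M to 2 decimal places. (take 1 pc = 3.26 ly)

M ≈ -4.67

d = 1210 ly / 3.26 = 371.2 pc
5 log₁₀(d/10 pc) = 5 log₁₀(371.2) − 5 = 7.848
M = m − 5 log₁₀(d/10) − A = 5.28 − 7.848 − 2.10 = -4.668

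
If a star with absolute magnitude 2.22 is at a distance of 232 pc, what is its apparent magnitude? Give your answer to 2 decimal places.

m = M + 5 log₁₀ d − 5 = 2.22 + 5·2.3655 − 5 = 9.047

m ≈ 9.05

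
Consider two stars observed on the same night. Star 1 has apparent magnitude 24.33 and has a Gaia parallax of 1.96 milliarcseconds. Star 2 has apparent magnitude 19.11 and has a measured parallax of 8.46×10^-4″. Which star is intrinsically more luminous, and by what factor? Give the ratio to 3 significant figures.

Star 1: p = 1.96 mas = 1.96×10^-3″ → d = 1/p = 510.2 pc
Star 1: M = m − 5 log₁₀ d + 5 = 24.33 − 5·2.7077 + 5 = 15.791
Star 2: d = 1/p = 1/8.46×10^-4″ = 1182 pc
Star 2: M = m − 5 log₁₀ d + 5 = 19.11 − 5·3.0726 + 5 = 8.747
ΔM = M_1 − M_2 = 15.791 − (8.747) = 7.044; smaller M is more luminous → Star 2.
L ratio = 10^(0.4 |ΔM|) = 10^2.818 = 657.3

Star 2 is more luminous, by a factor of 657.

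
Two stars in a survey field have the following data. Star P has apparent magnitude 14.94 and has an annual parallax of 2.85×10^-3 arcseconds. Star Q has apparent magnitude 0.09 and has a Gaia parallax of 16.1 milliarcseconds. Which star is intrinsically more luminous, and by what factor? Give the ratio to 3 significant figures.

Star Q is more luminous, by a factor of 27300.

Star P: d = 1/p = 1/2.85×10^-3″ = 350.9 pc
Star P: M = m − 5 log₁₀ d + 5 = 14.94 − 5·2.5452 + 5 = 7.214
Star Q: p = 16.1 mas = 0.0161″ → d = 1/p = 62.11 pc
Star Q: M = m − 5 log₁₀ d + 5 = 0.09 − 5·1.7932 + 5 = -3.876
ΔM = M_P − M_Q = 7.214 − (-3.876) = 11.090; smaller M is more luminous → Star Q.
L ratio = 10^(0.4 |ΔM|) = 10^4.436 = 27290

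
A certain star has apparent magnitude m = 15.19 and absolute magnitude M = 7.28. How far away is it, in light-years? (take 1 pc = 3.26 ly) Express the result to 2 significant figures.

Distance modulus: m − M = 15.19 − (7.28) = 7.910
m − M = 5 log₁₀ d − 5
log₁₀ d = (m − M)/5 + 1 = 2.5820
d = 10^2.5820 = 381.9 pc
= 1245 ly

d ≈ 1200 ly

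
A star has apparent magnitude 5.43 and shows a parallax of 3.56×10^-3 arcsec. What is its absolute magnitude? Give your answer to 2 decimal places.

M ≈ -1.81

d = 1/p = 1/3.56×10^-3″ = 280.9 pc
5 log₁₀(d/10 pc) = 5 log₁₀(280.9) − 5 = 7.243
M = m − 5 log₁₀(d/10) = 5.43 − 7.243 = -1.813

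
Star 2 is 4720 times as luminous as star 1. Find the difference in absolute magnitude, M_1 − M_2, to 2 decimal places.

Pogson: ΔM = −2.5 log₁₀(ratio) = −2.5 log₁₀(4720) = −2.5 × 3.6739 = -9.185
Star 2 is brighter so has the smaller magnitude: M_1 − M_2 is positive.

M_1 − M_2 ≈ 9.18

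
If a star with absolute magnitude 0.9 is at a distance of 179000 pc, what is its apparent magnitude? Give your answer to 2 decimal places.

m ≈ 22.16

m = M + 5 log₁₀ d − 5 = 0.9 + 5·5.2529 − 5 = 22.164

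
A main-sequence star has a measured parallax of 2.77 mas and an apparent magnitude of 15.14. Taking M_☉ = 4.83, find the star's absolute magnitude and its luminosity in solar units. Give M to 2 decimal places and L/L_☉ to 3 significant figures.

d = 1/p = 1000/2.77 mas = 361.0 pc
M = m − 5 log₁₀ d + 5 = 15.14 − 5·2.5575 + 5 = 7.352
M − M_☉ = 7.352 − 4.83 = 2.522
L/L_☉ = 10^(−0.4 × 2.522) = 0.09796

M ≈ 7.35; L/L_☉ ≈ 0.0980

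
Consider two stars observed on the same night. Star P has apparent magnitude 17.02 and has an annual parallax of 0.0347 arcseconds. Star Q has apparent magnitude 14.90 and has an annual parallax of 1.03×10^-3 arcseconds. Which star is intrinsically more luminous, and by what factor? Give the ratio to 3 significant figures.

Star P: d = 1/p = 1/0.0347″ = 28.82 pc
Star P: M = m − 5 log₁₀ d + 5 = 17.02 − 5·1.4597 + 5 = 14.722
Star Q: d = 1/p = 1/1.03×10^-3″ = 970.9 pc
Star Q: M = m − 5 log₁₀ d + 5 = 14.90 − 5·2.9872 + 5 = 4.964
ΔM = M_P − M_Q = 14.722 − (4.964) = 9.757; smaller M is more luminous → Star Q.
L ratio = 10^(0.4 |ΔM|) = 10^3.903 = 7998

Star Q is more luminous, by a factor of 8000.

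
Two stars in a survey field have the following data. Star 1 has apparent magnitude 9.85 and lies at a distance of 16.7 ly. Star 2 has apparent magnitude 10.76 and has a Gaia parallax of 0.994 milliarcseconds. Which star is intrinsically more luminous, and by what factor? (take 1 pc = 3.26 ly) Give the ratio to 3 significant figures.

Star 2 is more luminous, by a factor of 16700.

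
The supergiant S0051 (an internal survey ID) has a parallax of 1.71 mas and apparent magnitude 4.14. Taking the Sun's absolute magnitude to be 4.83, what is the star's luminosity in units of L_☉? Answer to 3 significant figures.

L/L_☉ ≈ 6460

d = 1/p = 1000/1.71 mas = 584.8 pc
M = m − 5 log₁₀ d + 5 = 4.14 − 5·2.7670 + 5 = -4.695
M − M_☉ = -4.695 − 4.83 = -9.525
L/L_☉ = 10^(−0.4 × -9.525) = 6457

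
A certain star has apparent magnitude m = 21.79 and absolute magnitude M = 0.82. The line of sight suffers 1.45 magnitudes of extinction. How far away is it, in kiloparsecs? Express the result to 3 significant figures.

d ≈ 80.2 kpc

m − M = 5 log₁₀(d/10 pc) + A  ⇒  21.79 − (0.82) − 1.45 = 5 log₁₀(d/10)
19.520 = 5 log₁₀(d/10)
log₁₀ d = (m − M − A)/5 + 1 = 4.9040
d = 10^4.9040 = 80170 pc
= 80.17 kpc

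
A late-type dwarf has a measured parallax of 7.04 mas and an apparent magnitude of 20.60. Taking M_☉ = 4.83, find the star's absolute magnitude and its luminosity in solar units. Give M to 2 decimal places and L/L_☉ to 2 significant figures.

M ≈ 14.84; L/L_☉ ≈ 9.9×10^-5

d = 1/p = 1000/7.04 mas = 142.0 pc
M = m − 5 log₁₀ d + 5 = 20.60 − 5·2.1524 + 5 = 14.838
M − M_☉ = 14.838 − 4.83 = 10.008
L/L_☉ = 10^(−0.4 × 10.008) = 9.928×10^-5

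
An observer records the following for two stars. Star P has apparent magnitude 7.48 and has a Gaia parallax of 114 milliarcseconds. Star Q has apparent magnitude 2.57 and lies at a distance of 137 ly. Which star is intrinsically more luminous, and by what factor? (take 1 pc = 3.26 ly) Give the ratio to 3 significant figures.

Star Q is more luminous, by a factor of 2110.

Star P: p = 114 mas = 0.114″ → d = 1/p = 8.772 pc
Star P: M = m − 5 log₁₀ d + 5 = 7.48 − 5·0.9431 + 5 = 7.765
Star Q: d = 137 ly / 3.26 = 42.02 pc
Star Q: M = m − 5 log₁₀ d + 5 = 2.57 − 5·1.6235 + 5 = -0.548
ΔM = M_P − M_Q = 7.765 − (-0.548) = 8.312; smaller M is more luminous → Star Q.
L ratio = 10^(0.4 |ΔM|) = 10^3.325 = 2113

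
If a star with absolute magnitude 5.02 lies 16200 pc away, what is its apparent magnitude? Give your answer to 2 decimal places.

m ≈ 21.07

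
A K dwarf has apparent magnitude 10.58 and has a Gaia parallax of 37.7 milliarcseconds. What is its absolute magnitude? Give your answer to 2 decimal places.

M ≈ 8.46

p = 37.7 mas = 0.0377″ → d = 1/p = 26.53 pc
5 log₁₀(d/10 pc) = 5 log₁₀(26.53) − 5 = 2.118
M = m − 5 log₁₀(d/10) = 10.58 − 2.118 = 8.462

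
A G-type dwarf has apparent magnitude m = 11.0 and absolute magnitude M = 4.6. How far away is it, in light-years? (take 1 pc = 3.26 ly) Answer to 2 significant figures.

d ≈ 620 ly

Distance modulus: m − M = 11.0 − (4.6) = 6.400
m − M = 5 log₁₀ d − 5
log₁₀ d = (m − M)/5 + 1 = 2.2800
d = 10^2.2800 = 190.5 pc
= 621.2 ly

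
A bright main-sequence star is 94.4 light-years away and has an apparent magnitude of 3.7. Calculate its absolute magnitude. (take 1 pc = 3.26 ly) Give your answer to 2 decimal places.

M ≈ 1.39

d = 94.4 ly / 3.26 = 28.96 pc
5 log₁₀(d/10 pc) = 5 log₁₀(28.96) − 5 = 2.309
M = m − 5 log₁₀(d/10) = 3.7 − 2.309 = 1.391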